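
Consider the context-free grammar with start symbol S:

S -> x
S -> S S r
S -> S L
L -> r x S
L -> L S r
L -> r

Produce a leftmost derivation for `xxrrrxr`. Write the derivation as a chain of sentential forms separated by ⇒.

S⇒SSr⇒SLSr⇒SLLSr⇒SSrLLSr⇒xSrLLSr⇒xxrLLSr⇒xxrrLSr⇒xxrrrSr⇒xxrrrxr

S ⇒ SSr   [S -> S S r]
SSr ⇒ SLSr   [S -> S L]
SLSr ⇒ SLLSr   [S -> S L]
SLLSr ⇒ SSrLLSr   [S -> S S r]
SSrLLSr ⇒ xSrLLSr   [S -> x]
xSrLLSr ⇒ xxrLLSr   [S -> x]
xxrLLSr ⇒ xxrrLSr   [L -> r]
xxrrLSr ⇒ xxrrrSr   [L -> r]
xxrrrSr ⇒ xxrrrxr   [S -> x]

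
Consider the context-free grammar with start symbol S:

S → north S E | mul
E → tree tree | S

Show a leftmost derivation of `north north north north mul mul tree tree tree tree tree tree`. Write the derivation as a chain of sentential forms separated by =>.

S => north S E   [S → north S E]
north S E => north north S E E   [S → north S E]
north north S E E => north north north S E E E   [S → north S E]
north north north S E E E => north north north north S E E E E   [S → north S E]
north north north north S E E E E => north north north north mul E E E E   [S → mul]
north north north north mul E E E E => north north north north mul S E E E   [E → S]
north north north north mul S E E E => north north north north mul mul E E E   [S → mul]
north north north north mul mul E E E => north north north north mul mul tree tree E E   [E → tree tree]
north north north north mul mul tree tree E E => north north north north mul mul tree tree tree tree E   [E → tree tree]
north north north north mul mul tree tree tree tree E => north north north north mul mul tree tree tree tree tree tree   [E → tree tree]

S => north S E => north north S E E => north north north S E E E => north north north north S E E E E => north north north north mul E E E E => north north north north mul S E E E => north north north north mul mul E E E => north north north north mul mul tree tree E E => north north north north mul mul tree tree tree tree E => north north north north mul mul tree tree tree tree tree tree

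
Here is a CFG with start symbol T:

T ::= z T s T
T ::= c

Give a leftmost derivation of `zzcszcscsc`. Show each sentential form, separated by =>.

T=>zTsT=>zzTsTsT=>zzcsTsT=>zzcszTsTsT=>zzcszcsTsT=>zzcszcscsT=>zzcszcscsc

T => zTsT   [T ::= z T s T]
zTsT => zzTsTsT   [T ::= z T s T]
zzTsTsT => zzcsTsT   [T ::= c]
zzcsTsT => zzcszTsTsT   [T ::= z T s T]
zzcszTsTsT => zzcszcsTsT   [T ::= c]
zzcszcsTsT => zzcszcscsT   [T ::= c]
zzcszcscsT => zzcszcscsc   [T ::= c]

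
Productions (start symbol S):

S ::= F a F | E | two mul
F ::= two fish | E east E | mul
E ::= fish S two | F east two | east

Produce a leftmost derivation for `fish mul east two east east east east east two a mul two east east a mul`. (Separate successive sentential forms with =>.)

S => F a F   [S ::= F a F]
F a F => E east E a F   [F ::= E east E]
E east E a F => fish S two east E a F   [E ::= fish S two]
fish S two east E a F => fish F a F two east E a F   [S ::= F a F]
fish F a F two east E a F => fish E east E a F two east E a F   [F ::= E east E]
fish E east E a F two east E a F => fish F east two east E a F two east E a F   [E ::= F east two]
fish F east two east E a F two east E a F => fish mul east two east E a F two east E a F   [F ::= mul]
fish mul east two east E a F two east E a F => fish mul east two east F east two a F two east E a F   [E ::= F east two]
fish mul east two east F east two a F two east E a F => fish mul east two east E east E east two a F two east E a F   [F ::= E east E]
fish mul east two east E east E east two a F two east E a F => fish mul east two east east east E east two a F two east E a F   [E ::= east]
fish mul east two east east east E east two a F two east E a F => fish mul east two east east east east east two a F two east E a F   [E ::= east]
fish mul east two east east east east east two a F two east E a F => fish mul east two east east east east east two a mul two east E a F   [F ::= mul]
fish mul east two east east east east east two a mul two east E a F => fish mul east two east east east east east two a mul two east east a F   [E ::= east]
fish mul east two east east east east east two a mul two east east a F => fish mul east two east east east east east two a mul two east east a mul   [F ::= mul]

S => F a F => E east E a F => fish S two east E a F => fish F a F two east E a F => fish E east E a F two east E a F => fish F east two east E a F two east E a F => fish mul east two east E a F two east E a F => fish mul east two east F east two a F two east E a F => fish mul east two east E east E east two a F two east E a F => fish mul east two east east east E east two a F two east E a F => fish mul east two east east east east east two a F two east E a F => fish mul east two east east east east east two a mul two east E a F => fish mul east two east east east east east two a mul two east east a F => fish mul east two east east east east east two a mul two east east a mul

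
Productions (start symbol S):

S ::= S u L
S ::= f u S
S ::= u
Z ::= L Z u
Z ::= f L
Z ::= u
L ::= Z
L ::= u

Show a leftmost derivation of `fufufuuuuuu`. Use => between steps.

S=>fuS=>fufuS=>fufuSuL=>fufufuSuL=>fufufuSuLuL=>fufufuuuLuL=>fufufuuuZuL=>fufufuuuuuL=>fufufuuuuuu

S => fuS   [S ::= f u S]
fuS => fufuS   [S ::= f u S]
fufuS => fufuSuL   [S ::= S u L]
fufuSuL => fufufuSuL   [S ::= f u S]
fufufuSuL => fufufuSuLuL   [S ::= S u L]
fufufuSuLuL => fufufuuuLuL   [S ::= u]
fufufuuuLuL => fufufuuuZuL   [L ::= Z]
fufufuuuZuL => fufufuuuuuL   [Z ::= u]
fufufuuuuuL => fufufuuuuuu   [L ::= u]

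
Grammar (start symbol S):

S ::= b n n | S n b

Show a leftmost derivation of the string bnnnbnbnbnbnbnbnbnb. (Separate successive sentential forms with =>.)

S => Snb => Snbnb => Snbnbnb => Snbnbnbnb => Snbnbnbnbnb => Snbnbnbnbnbnb => Snbnbnbnbnbnbnb => Snbnbnbnbnbnbnbnb => bnnnbnbnbnbnbnbnbnb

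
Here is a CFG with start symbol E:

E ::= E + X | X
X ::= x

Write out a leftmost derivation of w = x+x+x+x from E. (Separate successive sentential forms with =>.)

E=>E+X=>E+X+X=>E+X+X+X=>X+X+X+X=>x+X+X+X=>x+x+X+X=>x+x+x+X=>x+x+x+x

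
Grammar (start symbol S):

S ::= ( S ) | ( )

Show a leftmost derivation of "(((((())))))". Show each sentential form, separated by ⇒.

S ⇒ (S)   [S ::= ( S )]
(S) ⇒ ((S))   [S ::= ( S )]
((S)) ⇒ (((S)))   [S ::= ( S )]
(((S))) ⇒ ((((S))))   [S ::= ( S )]
((((S)))) ⇒ (((((S)))))   [S ::= ( S )]
(((((S))))) ⇒ (((((())))))   [S ::= ( )]

S⇒(S)⇒((S))⇒(((S)))⇒((((S))))⇒(((((S)))))⇒(((((())))))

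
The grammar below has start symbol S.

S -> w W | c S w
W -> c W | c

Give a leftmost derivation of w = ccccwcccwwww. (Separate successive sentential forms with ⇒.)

S ⇒ cSw ⇒ ccSww ⇒ cccSwww ⇒ ccccSwwww ⇒ ccccwWwwww ⇒ ccccwcWwwww ⇒ ccccwccWwwww ⇒ ccccwcccwwww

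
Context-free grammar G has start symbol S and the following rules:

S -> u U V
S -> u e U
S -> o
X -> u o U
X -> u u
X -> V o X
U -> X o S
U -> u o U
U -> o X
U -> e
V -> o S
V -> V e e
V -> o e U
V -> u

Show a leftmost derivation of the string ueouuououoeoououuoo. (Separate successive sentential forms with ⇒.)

S⇒ueU⇒ueXoS⇒ueVoXoS⇒ueoSoXoS⇒ueouUVoXoS⇒ueouXoSVoXoS⇒ueouuoUoSVoXoS⇒ueouuouoUoSVoXoS⇒ueouuououoUoSVoXoS⇒ueouuououoeoSVoXoS⇒ueouuououoeooVoXoS⇒ueouuououoeoouoXoS⇒ueouuououoeoououuoS⇒ueouuououoeoououuoo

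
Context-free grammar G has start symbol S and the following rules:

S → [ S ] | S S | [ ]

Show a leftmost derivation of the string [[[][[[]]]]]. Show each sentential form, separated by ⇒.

S ⇒ [S]   [S → [ S ]]
[S] ⇒ [[S]]   [S → [ S ]]
[[S]] ⇒ [[SS]]   [S → S S]
[[SS]] ⇒ [[[]S]]   [S → [ ]]
[[[]S]] ⇒ [[[][S]]]   [S → [ S ]]
[[[][S]]] ⇒ [[[][[S]]]]   [S → [ S ]]
[[[][[S]]]] ⇒ [[[][[[]]]]]   [S → [ ]]

S ⇒ [S] ⇒ [[S]] ⇒ [[SS]] ⇒ [[[]S]] ⇒ [[[][S]]] ⇒ [[[][[S]]]] ⇒ [[[][[[]]]]]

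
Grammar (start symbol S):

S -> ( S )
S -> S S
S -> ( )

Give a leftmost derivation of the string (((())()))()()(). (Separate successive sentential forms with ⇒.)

S ⇒ SS ⇒ SSS ⇒ SSSS ⇒ (S)SSS ⇒ ((S))SSS ⇒ ((SS))SSS ⇒ (((S)S))SSS ⇒ (((())S))SSS ⇒ (((())()))SSS ⇒ (((())()))()SS ⇒ (((())()))()()S ⇒ (((())()))()()()

S ⇒ SS   [S -> S S]
SS ⇒ SSS   [S -> S S]
SSS ⇒ SSSS   [S -> S S]
SSSS ⇒ (S)SSS   [S -> ( S )]
(S)SSS ⇒ ((S))SSS   [S -> ( S )]
((S))SSS ⇒ ((SS))SSS   [S -> S S]
((SS))SSS ⇒ (((S)S))SSS   [S -> ( S )]
(((S)S))SSS ⇒ (((())S))SSS   [S -> ( )]
(((())S))SSS ⇒ (((())()))SSS   [S -> ( )]
(((())()))SSS ⇒ (((())()))()SS   [S -> ( )]
(((())()))()SS ⇒ (((())()))()()S   [S -> ( )]
(((())()))()()S ⇒ (((())()))()()()   [S -> ( )]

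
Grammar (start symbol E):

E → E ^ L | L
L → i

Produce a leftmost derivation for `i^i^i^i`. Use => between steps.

E=>E^L=>E^L^L=>E^L^L^L=>L^L^L^L=>i^L^L^L=>i^i^L^L=>i^i^i^L=>i^i^i^i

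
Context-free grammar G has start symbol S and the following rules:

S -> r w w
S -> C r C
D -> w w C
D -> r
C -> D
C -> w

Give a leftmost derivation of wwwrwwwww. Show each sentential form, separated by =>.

S => CrC => DrC => wwCrC => wwwrC => wwwrD => wwwrwwC => wwwrwwD => wwwrwwwwC => wwwrwwwww

S => CrC   [S -> C r C]
CrC => DrC   [C -> D]
DrC => wwCrC   [D -> w w C]
wwCrC => wwwrC   [C -> w]
wwwrC => wwwrD   [C -> D]
wwwrD => wwwrwwC   [D -> w w C]
wwwrwwC => wwwrwwD   [C -> D]
wwwrwwD => wwwrwwwwC   [D -> w w C]
wwwrwwwwC => wwwrwwwww   [C -> w]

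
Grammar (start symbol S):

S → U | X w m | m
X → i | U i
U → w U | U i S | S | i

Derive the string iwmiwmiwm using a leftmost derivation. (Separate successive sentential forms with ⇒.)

S ⇒ Xwm ⇒ Uiwm ⇒ Siwm ⇒ Xwmiwm ⇒ Uiwmiwm ⇒ Siwmiwm ⇒ Xwmiwmiwm ⇒ iwmiwmiwm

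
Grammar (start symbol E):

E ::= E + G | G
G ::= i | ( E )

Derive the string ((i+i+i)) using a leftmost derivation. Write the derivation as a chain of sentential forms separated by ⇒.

E ⇒ G   [E ::= G]
G ⇒ (E)   [G ::= ( E )]
(E) ⇒ (G)   [E ::= G]
(G) ⇒ ((E))   [G ::= ( E )]
((E)) ⇒ ((E+G))   [E ::= E + G]
((E+G)) ⇒ ((E+G+G))   [E ::= E + G]
((E+G+G)) ⇒ ((G+G+G))   [E ::= G]
((G+G+G)) ⇒ ((i+G+G))   [G ::= i]
((i+G+G)) ⇒ ((i+i+G))   [G ::= i]
((i+i+G)) ⇒ ((i+i+i))   [G ::= i]

E⇒G⇒(E)⇒(G)⇒((E))⇒((E+G))⇒((E+G+G))⇒((G+G+G))⇒((i+G+G))⇒((i+i+G))⇒((i+i+i))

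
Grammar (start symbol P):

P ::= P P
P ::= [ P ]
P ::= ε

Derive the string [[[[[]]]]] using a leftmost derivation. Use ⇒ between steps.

P ⇒ PP   [P ::= P P]
PP ⇒ PPP   [P ::= P P]
PPP ⇒ PPPP   [P ::= P P]
PPPP ⇒ [P]PPP   [P ::= [ P ]]
[P]PPP ⇒ [[P]]PPP   [P ::= [ P ]]
[[P]]PPP ⇒ [[PP]]PPP   [P ::= P P]
[[PP]]PPP ⇒ [[[P]P]]PPP   [P ::= [ P ]]
[[[P]P]]PPP ⇒ [[[[P]]P]]PPP   [P ::= [ P ]]
[[[[P]]P]]PPP ⇒ [[[[[P]]]P]]PPP   [P ::= [ P ]]
[[[[[P]]]P]]PPP ⇒ [[[[[]]]P]]PPP   [P ::= ε]
[[[[[]]]P]]PPP ⇒ [[[[[]]]]]PPP   [P ::= ε]
[[[[[]]]]]PPP ⇒ [[[[[]]]]]PP   [P ::= ε]
[[[[[]]]]]PP ⇒ [[[[[]]]]]P   [P ::= ε]
[[[[[]]]]]P ⇒ [[[[[]]]]]   [P ::= ε]

P⇒PP⇒PPP⇒PPPP⇒[P]PPP⇒[[P]]PPP⇒[[PP]]PPP⇒[[[P]P]]PPP⇒[[[[P]]P]]PPP⇒[[[[[P]]]P]]PPP⇒[[[[[]]]P]]PPP⇒[[[[[]]]]]PPP⇒[[[[[]]]]]PP⇒[[[[[]]]]]P⇒[[[[[]]]]]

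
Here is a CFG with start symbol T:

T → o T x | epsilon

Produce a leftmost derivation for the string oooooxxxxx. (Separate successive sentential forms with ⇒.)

T⇒oTx⇒ooTxx⇒oooTxxx⇒ooooTxxxx⇒oooooTxxxxx⇒oooooxxxxx

T ⇒ oTx   [T → o T x]
oTx ⇒ ooTxx   [T → o T x]
ooTxx ⇒ oooTxxx   [T → o T x]
oooTxxx ⇒ ooooTxxxx   [T → o T x]
ooooTxxxx ⇒ oooooTxxxxx   [T → o T x]
oooooTxxxxx ⇒ oooooxxxxx   [T → epsilon]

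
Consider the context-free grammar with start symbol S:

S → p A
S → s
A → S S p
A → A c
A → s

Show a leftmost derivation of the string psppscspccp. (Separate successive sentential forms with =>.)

S => pA   [S → p A]
pA => pSSp   [A → S S p]
pSSp => psSp   [S → s]
psSp => pspAp   [S → p A]
pspAp => pspAcp   [A → A c]
pspAcp => pspAccp   [A → A c]
pspAccp => pspSSpccp   [A → S S p]
pspSSpccp => psppASpccp   [S → p A]
psppASpccp => psppAcSpccp   [A → A c]
psppAcSpccp => psppscSpccp   [A → s]
psppscSpccp => psppscspccp   [S → s]

S => pA => pSSp => psSp => pspAp => pspAcp => pspAccp => pspSSpccp => psppASpccp => psppAcSpccp => psppscSpccp => psppscspccp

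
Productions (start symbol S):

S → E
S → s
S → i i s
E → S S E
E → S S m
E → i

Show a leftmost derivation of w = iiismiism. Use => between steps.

S=>E=>SSm=>ESm=>SSmSm=>ESmSm=>iSmSm=>iiismSm=>iiismiism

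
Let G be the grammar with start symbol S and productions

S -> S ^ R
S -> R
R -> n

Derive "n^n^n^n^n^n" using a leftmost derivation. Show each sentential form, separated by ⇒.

S⇒S^R⇒S^R^R⇒S^R^R^R⇒S^R^R^R^R⇒S^R^R^R^R^R⇒R^R^R^R^R^R⇒n^R^R^R^R^R⇒n^n^R^R^R^R⇒n^n^n^R^R^R⇒n^n^n^n^R^R⇒n^n^n^n^n^R⇒n^n^n^n^n^n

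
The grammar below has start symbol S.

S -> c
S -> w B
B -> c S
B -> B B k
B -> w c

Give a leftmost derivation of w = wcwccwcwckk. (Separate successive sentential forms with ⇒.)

S ⇒ wB ⇒ wcS ⇒ wcwB ⇒ wcwBBk ⇒ wcwcSBk ⇒ wcwccBk ⇒ wcwccBBkk ⇒ wcwccwcBkk ⇒ wcwccwcwckk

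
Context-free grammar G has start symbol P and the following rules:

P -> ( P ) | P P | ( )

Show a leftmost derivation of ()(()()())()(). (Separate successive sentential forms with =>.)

P => PP => PPP => ()PP => ()PPP => ()(P)PP => ()(PP)PP => ()(PPP)PP => ()(()PP)PP => ()(()()P)PP => ()(()()())PP => ()(()()())()P => ()(()()())()()

P => PP   [P -> P P]
PP => PPP   [P -> P P]
PPP => ()PP   [P -> ( )]
()PP => ()PPP   [P -> P P]
()PPP => ()(P)PP   [P -> ( P )]
()(P)PP => ()(PP)PP   [P -> P P]
()(PP)PP => ()(PPP)PP   [P -> P P]
()(PPP)PP => ()(()PP)PP   [P -> ( )]
()(()PP)PP => ()(()()P)PP   [P -> ( )]
()(()()P)PP => ()(()()())PP   [P -> ( )]
()(()()())PP => ()(()()())()P   [P -> ( )]
()(()()())()P => ()(()()())()()   [P -> ( )]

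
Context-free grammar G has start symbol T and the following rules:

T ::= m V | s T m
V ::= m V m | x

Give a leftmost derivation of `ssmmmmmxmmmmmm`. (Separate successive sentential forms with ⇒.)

T ⇒ sTm   [T ::= s T m]
sTm ⇒ ssTmm   [T ::= s T m]
ssTmm ⇒ ssmVmm   [T ::= m V]
ssmVmm ⇒ ssmmVmmm   [V ::= m V m]
ssmmVmmm ⇒ ssmmmVmmmm   [V ::= m V m]
ssmmmVmmmm ⇒ ssmmmmVmmmmm   [V ::= m V m]
ssmmmmVmmmmm ⇒ ssmmmmmVmmmmmm   [V ::= m V m]
ssmmmmmVmmmmmm ⇒ ssmmmmmxmmmmmm   [V ::= x]

T ⇒ sTm ⇒ ssTmm ⇒ ssmVmm ⇒ ssmmVmmm ⇒ ssmmmVmmmm ⇒ ssmmmmVmmmmm ⇒ ssmmmmmVmmmmmm ⇒ ssmmmmmxmmmmmm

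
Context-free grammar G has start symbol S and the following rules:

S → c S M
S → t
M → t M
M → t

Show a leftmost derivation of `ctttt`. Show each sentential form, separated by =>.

S => cSM => ctM => cttM => ctttM => ctttt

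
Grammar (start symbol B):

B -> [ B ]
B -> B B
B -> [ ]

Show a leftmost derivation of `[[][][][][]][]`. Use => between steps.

B => BB   [B -> B B]
BB => [B]B   [B -> [ B ]]
[B]B => [BB]B   [B -> B B]
[BB]B => [BBB]B   [B -> B B]
[BBB]B => [BBBB]B   [B -> B B]
[BBBB]B => [BBBBB]B   [B -> B B]
[BBBBB]B => [[]BBBB]B   [B -> [ ]]
[[]BBBB]B => [[][]BBB]B   [B -> [ ]]
[[][]BBB]B => [[][][]BB]B   [B -> [ ]]
[[][][]BB]B => [[][][][]B]B   [B -> [ ]]
[[][][][]B]B => [[][][][][]]B   [B -> [ ]]
[[][][][][]]B => [[][][][][]][]   [B -> [ ]]

B => BB => [B]B => [BB]B => [BBB]B => [BBBB]B => [BBBBB]B => [[]BBBB]B => [[][]BBB]B => [[][][]BB]B => [[][][][]B]B => [[][][][][]]B => [[][][][][]][]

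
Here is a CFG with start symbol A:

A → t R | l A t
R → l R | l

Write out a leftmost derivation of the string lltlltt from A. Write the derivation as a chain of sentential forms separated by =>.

A => lAt => llAtt => lltRtt => lltlRtt => lltlltt

A => lAt   [A → l A t]
lAt => llAtt   [A → l A t]
llAtt => lltRtt   [A → t R]
lltRtt => lltlRtt   [R → l R]
lltlRtt => lltlltt   [R → l]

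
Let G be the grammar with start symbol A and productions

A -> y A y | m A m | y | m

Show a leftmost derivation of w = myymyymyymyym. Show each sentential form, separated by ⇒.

A ⇒ mAm   [A -> m A m]
mAm ⇒ myAym   [A -> y A y]
myAym ⇒ myyAyym   [A -> y A y]
myyAyym ⇒ myymAmyym   [A -> m A m]
myymAmyym ⇒ myymyAymyym   [A -> y A y]
myymyAymyym ⇒ myymyyAyymyym   [A -> y A y]
myymyyAyymyym ⇒ myymyymyymyym   [A -> m]

A ⇒ mAm ⇒ myAym ⇒ myyAyym ⇒ myymAmyym ⇒ myymyAymyym ⇒ myymyyAyymyym ⇒ myymyymyymyym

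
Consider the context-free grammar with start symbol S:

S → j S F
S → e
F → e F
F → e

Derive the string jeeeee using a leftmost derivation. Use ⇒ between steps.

S ⇒ jSF   [S → j S F]
jSF ⇒ jeF   [S → e]
jeF ⇒ jeeF   [F → e F]
jeeF ⇒ jeeeF   [F → e F]
jeeeF ⇒ jeeeeF   [F → e F]
jeeeeF ⇒ jeeeee   [F → e]

S⇒jSF⇒jeF⇒jeeF⇒jeeeF⇒jeeeeF⇒jeeeee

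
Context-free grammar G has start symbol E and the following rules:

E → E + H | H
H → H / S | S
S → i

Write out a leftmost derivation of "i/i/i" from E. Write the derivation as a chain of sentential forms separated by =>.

E=>H=>H/S=>H/S/S=>S/S/S=>i/S/S=>i/i/S=>i/i/i

E => H   [E → H]
H => H/S   [H → H / S]
H/S => H/S/S   [H → H / S]
H/S/S => S/S/S   [H → S]
S/S/S => i/S/S   [S → i]
i/S/S => i/i/S   [S → i]
i/i/S => i/i/i   [S → i]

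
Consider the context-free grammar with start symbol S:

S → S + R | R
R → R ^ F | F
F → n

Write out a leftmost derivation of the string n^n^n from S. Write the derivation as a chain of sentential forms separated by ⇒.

S ⇒ R   [S → R]
R ⇒ R^F   [R → R ^ F]
R^F ⇒ R^F^F   [R → R ^ F]
R^F^F ⇒ F^F^F   [R → F]
F^F^F ⇒ n^F^F   [F → n]
n^F^F ⇒ n^n^F   [F → n]
n^n^F ⇒ n^n^n   [F → n]

S⇒R⇒R^F⇒R^F^F⇒F^F^F⇒n^F^F⇒n^n^F⇒n^n^n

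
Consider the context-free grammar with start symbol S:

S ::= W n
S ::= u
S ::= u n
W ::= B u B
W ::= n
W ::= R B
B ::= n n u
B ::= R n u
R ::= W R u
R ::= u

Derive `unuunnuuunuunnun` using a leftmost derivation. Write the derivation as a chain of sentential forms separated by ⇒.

S ⇒ Wn ⇒ BuBn ⇒ RnuuBn ⇒ WRunuuBn ⇒ BuBRunuuBn ⇒ RnuuBRunuuBn ⇒ unuuBRunuuBn ⇒ unuunnuRunuuBn ⇒ unuunnuuunuuBn ⇒ unuunnuuunuunnun

S ⇒ Wn   [S ::= W n]
Wn ⇒ BuBn   [W ::= B u B]
BuBn ⇒ RnuuBn   [B ::= R n u]
RnuuBn ⇒ WRunuuBn   [R ::= W R u]
WRunuuBn ⇒ BuBRunuuBn   [W ::= B u B]
BuBRunuuBn ⇒ RnuuBRunuuBn   [B ::= R n u]
RnuuBRunuuBn ⇒ unuuBRunuuBn   [R ::= u]
unuuBRunuuBn ⇒ unuunnuRunuuBn   [B ::= n n u]
unuunnuRunuuBn ⇒ unuunnuuunuuBn   [R ::= u]
unuunnuuunuuBn ⇒ unuunnuuunuunnun   [B ::= n n u]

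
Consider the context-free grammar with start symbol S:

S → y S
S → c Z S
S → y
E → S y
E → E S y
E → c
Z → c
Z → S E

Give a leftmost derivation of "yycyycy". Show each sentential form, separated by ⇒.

S ⇒ yS   [S → y S]
yS ⇒ yyS   [S → y S]
yyS ⇒ yycZS   [S → c Z S]
yycZS ⇒ yycSES   [Z → S E]
yycSES ⇒ yycySES   [S → y S]
yycySES ⇒ yycyyES   [S → y]
yycyyES ⇒ yycyycS   [E → c]
yycyycS ⇒ yycyycy   [S → y]

S ⇒ yS ⇒ yyS ⇒ yycZS ⇒ yycSES ⇒ yycySES ⇒ yycyyES ⇒ yycyycS ⇒ yycyycy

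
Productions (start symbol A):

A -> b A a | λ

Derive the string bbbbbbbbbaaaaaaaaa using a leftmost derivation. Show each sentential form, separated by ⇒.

A⇒bAa⇒bbAaa⇒bbbAaaa⇒bbbbAaaaa⇒bbbbbAaaaaa⇒bbbbbbAaaaaaa⇒bbbbbbbAaaaaaaa⇒bbbbbbbbAaaaaaaaa⇒bbbbbbbbbAaaaaaaaaa⇒bbbbbbbbbaaaaaaaaa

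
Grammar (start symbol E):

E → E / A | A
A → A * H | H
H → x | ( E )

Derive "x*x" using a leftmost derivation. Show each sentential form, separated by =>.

E => A => A*H => H*H => x*H => x*x

E => A   [E → A]
A => A*H   [A → A * H]
A*H => H*H   [A → H]
H*H => x*H   [H → x]
x*H => x*x   [H → x]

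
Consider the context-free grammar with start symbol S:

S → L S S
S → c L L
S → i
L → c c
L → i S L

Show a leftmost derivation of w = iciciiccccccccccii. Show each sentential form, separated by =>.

S => LSS => iSLSS => icLLLSS => iciSLLLSS => icicLLLLLSS => iciciSLLLLLSS => iciciiLLLLLSS => iciciiccLLLLSS => iciciiccccLLLSS => iciciiccccccLLSS => iciciiccccccccLSS => iciciiccccccccccSS => iciciicccccccccciS => iciciiccccccccccii

S => LSS   [S → L S S]
LSS => iSLSS   [L → i S L]
iSLSS => icLLLSS   [S → c L L]
icLLLSS => iciSLLLSS   [L → i S L]
iciSLLLSS => icicLLLLLSS   [S → c L L]
icicLLLLLSS => iciciSLLLLLSS   [L → i S L]
iciciSLLLLLSS => iciciiLLLLLSS   [S → i]
iciciiLLLLLSS => iciciiccLLLLSS   [L → c c]
iciciiccLLLLSS => iciciiccccLLLSS   [L → c c]
iciciiccccLLLSS => iciciiccccccLLSS   [L → c c]
iciciiccccccLLSS => iciciiccccccccLSS   [L → c c]
iciciiccccccccLSS => iciciiccccccccccSS   [L → c c]
iciciiccccccccccSS => iciciicccccccccciS   [S → i]
iciciicccccccccciS => iciciiccccccccccii   [S → i]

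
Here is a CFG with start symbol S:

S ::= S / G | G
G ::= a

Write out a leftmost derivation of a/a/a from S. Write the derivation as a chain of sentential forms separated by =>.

S => S/G   [S ::= S / G]
S/G => S/G/G   [S ::= S / G]
S/G/G => G/G/G   [S ::= G]
G/G/G => a/G/G   [G ::= a]
a/G/G => a/a/G   [G ::= a]
a/a/G => a/a/a   [G ::= a]

S => S/G => S/G/G => G/G/G => a/G/G => a/a/G => a/a/a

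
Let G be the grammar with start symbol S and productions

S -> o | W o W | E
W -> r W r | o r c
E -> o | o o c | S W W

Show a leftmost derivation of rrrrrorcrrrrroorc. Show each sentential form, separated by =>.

S => WoW => rWroW => rrWrroW => rrrWrrroW => rrrrWrrrroW => rrrrrWrrrrroW => rrrrrorcrrrrroW => rrrrrorcrrrrroorc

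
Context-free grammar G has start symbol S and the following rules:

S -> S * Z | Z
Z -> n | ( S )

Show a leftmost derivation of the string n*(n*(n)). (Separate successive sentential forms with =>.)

S => S*Z   [S -> S * Z]
S*Z => Z*Z   [S -> Z]
Z*Z => n*Z   [Z -> n]
n*Z => n*(S)   [Z -> ( S )]
n*(S) => n*(S*Z)   [S -> S * Z]
n*(S*Z) => n*(Z*Z)   [S -> Z]
n*(Z*Z) => n*(n*Z)   [Z -> n]
n*(n*Z) => n*(n*(S))   [Z -> ( S )]
n*(n*(S)) => n*(n*(Z))   [S -> Z]
n*(n*(Z)) => n*(n*(n))   [Z -> n]

S=>S*Z=>Z*Z=>n*Z=>n*(S)=>n*(S*Z)=>n*(Z*Z)=>n*(n*Z)=>n*(n*(S))=>n*(n*(Z))=>n*(n*(n))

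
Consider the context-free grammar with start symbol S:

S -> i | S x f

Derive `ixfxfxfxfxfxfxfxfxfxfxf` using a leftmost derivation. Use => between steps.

S => Sxf => Sxfxf => Sxfxfxf => Sxfxfxfxf => Sxfxfxfxfxf => Sxfxfxfxfxfxf => Sxfxfxfxfxfxfxf => Sxfxfxfxfxfxfxfxf => Sxfxfxfxfxfxfxfxfxf => Sxfxfxfxfxfxfxfxfxfxf => Sxfxfxfxfxfxfxfxfxfxfxf => ixfxfxfxfxfxfxfxfxfxfxf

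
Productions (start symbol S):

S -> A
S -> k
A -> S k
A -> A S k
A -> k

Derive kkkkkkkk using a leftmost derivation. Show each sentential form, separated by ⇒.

S⇒A⇒ASk⇒ASkSk⇒ASkSkSk⇒SkSkSkSk⇒kkSkSkSk⇒kkkkSkSk⇒kkkkkkSk⇒kkkkkkkk

S ⇒ A   [S -> A]
A ⇒ ASk   [A -> A S k]
ASk ⇒ ASkSk   [A -> A S k]
ASkSk ⇒ ASkSkSk   [A -> A S k]
ASkSkSk ⇒ SkSkSkSk   [A -> S k]
SkSkSkSk ⇒ kkSkSkSk   [S -> k]
kkSkSkSk ⇒ kkkkSkSk   [S -> k]
kkkkSkSk ⇒ kkkkkkSk   [S -> k]
kkkkkkSk ⇒ kkkkkkkk   [S -> k]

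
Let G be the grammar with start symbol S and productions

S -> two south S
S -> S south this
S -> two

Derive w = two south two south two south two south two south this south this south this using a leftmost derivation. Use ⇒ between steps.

S ⇒ S south this ⇒ two south S south this ⇒ two south S south this south this ⇒ two south two south S south this south this ⇒ two south two south two south S south this south this ⇒ two south two south two south S south this south this south this ⇒ two south two south two south two south S south this south this south this ⇒ two south two south two south two south two south this south this south this

S ⇒ S south this   [S -> S south this]
S south this ⇒ two south S south this   [S -> two south S]
two south S south this ⇒ two south S south this south this   [S -> S south this]
two south S south this south this ⇒ two south two south S south this south this   [S -> two south S]
two south two south S south this south this ⇒ two south two south two south S south this south this   [S -> two south S]
two south two south two south S south this south this ⇒ two south two south two south S south this south this south this   [S -> S south this]
two south two south two south S south this south this south this ⇒ two south two south two south two south S south this south this south this   [S -> two south S]
two south two south two south two south S south this south this south this ⇒ two south two south two south two south two south this south this south this   [S -> two]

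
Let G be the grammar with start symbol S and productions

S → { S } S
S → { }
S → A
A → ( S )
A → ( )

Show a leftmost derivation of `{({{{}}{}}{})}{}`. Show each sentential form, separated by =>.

S => {S}S   [S → { S } S]
{S}S => {A}S   [S → A]
{A}S => {(S)}S   [A → ( S )]
{(S)}S => {({S}S)}S   [S → { S } S]
{({S}S)}S => {({{S}S}S)}S   [S → { S } S]
{({{S}S}S)}S => {({{{}}S}S)}S   [S → { }]
{({{{}}S}S)}S => {({{{}}{}}S)}S   [S → { }]
{({{{}}{}}S)}S => {({{{}}{}}{})}S   [S → { }]
{({{{}}{}}{})}S => {({{{}}{}}{})}{}   [S → { }]

S => {S}S => {A}S => {(S)}S => {({S}S)}S => {({{S}S}S)}S => {({{{}}S}S)}S => {({{{}}{}}S)}S => {({{{}}{}}{})}S => {({{{}}{}}{})}{}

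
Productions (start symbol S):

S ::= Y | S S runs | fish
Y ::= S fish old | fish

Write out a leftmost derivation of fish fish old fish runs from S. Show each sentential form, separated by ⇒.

S ⇒ S S runs ⇒ Y S runs ⇒ S fish old S runs ⇒ Y fish old S runs ⇒ fish fish old S runs ⇒ fish fish old fish runs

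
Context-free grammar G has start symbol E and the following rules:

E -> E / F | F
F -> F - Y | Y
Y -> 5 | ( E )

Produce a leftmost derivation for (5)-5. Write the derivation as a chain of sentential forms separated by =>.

E => F => F-Y => Y-Y => (E)-Y => (F)-Y => (Y)-Y => (5)-Y => (5)-5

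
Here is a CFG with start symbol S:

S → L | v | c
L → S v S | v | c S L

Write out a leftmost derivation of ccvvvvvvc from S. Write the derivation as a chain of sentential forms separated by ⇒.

S ⇒ L ⇒ SvS ⇒ LvS ⇒ SvSvS ⇒ LvSvS ⇒ cSLvSvS ⇒ cLLvSvS ⇒ ccSLLvSvS ⇒ ccLLLvSvS ⇒ ccvLLvSvS ⇒ ccvvLvSvS ⇒ ccvvvvSvS ⇒ ccvvvvvvS ⇒ ccvvvvvvc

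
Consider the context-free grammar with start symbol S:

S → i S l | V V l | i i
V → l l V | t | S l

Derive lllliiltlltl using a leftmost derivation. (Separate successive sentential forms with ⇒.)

S ⇒ VVl   [S → V V l]
VVl ⇒ llVVl   [V → l l V]
llVVl ⇒ llSlVl   [V → S l]
llSlVl ⇒ llVVllVl   [S → V V l]
llVVllVl ⇒ llllVVllVl   [V → l l V]
llllVVllVl ⇒ llllSlVllVl   [V → S l]
llllSlVllVl ⇒ lllliilVllVl   [S → i i]
lllliilVllVl ⇒ lllliiltllVl   [V → t]
lllliiltllVl ⇒ lllliiltlltl   [V → t]

S ⇒ VVl ⇒ llVVl ⇒ llSlVl ⇒ llVVllVl ⇒ llllVVllVl ⇒ llllSlVllVl ⇒ lllliilVllVl ⇒ lllliiltllVl ⇒ lllliiltlltl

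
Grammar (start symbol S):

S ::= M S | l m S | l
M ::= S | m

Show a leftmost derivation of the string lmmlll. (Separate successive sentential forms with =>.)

S => lmS   [S ::= l m S]
lmS => lmMS   [S ::= M S]
lmMS => lmmS   [M ::= m]
lmmS => lmmMS   [S ::= M S]
lmmMS => lmmSS   [M ::= S]
lmmSS => lmmlS   [S ::= l]
lmmlS => lmmlMS   [S ::= M S]
lmmlMS => lmmlSS   [M ::= S]
lmmlSS => lmmllS   [S ::= l]
lmmllS => lmmlll   [S ::= l]

S => lmS => lmMS => lmmS => lmmMS => lmmSS => lmmlS => lmmlMS => lmmlSS => lmmllS => lmmlll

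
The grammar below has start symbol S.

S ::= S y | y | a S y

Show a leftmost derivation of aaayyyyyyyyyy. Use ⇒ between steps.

S ⇒ aSy ⇒ aSyy ⇒ aSyyy ⇒ aaSyyyy ⇒ aaSyyyyy ⇒ aaSyyyyyy ⇒ aaaSyyyyyyy ⇒ aaaSyyyyyyyy ⇒ aaaSyyyyyyyyy ⇒ aaayyyyyyyyyy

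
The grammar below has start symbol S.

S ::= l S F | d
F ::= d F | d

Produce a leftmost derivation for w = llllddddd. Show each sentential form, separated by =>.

S => lSF   [S ::= l S F]
lSF => llSFF   [S ::= l S F]
llSFF => lllSFFF   [S ::= l S F]
lllSFFF => llllSFFFF   [S ::= l S F]
llllSFFFF => lllldFFFF   [S ::= d]
lllldFFFF => llllddFFF   [F ::= d]
llllddFFF => lllldddFF   [F ::= d]
lllldddFF => llllddddF   [F ::= d]
llllddddF => llllddddd   [F ::= d]

S=>lSF=>llSFF=>lllSFFF=>llllSFFFF=>lllldFFFF=>llllddFFF=>lllldddFF=>llllddddF=>llllddddd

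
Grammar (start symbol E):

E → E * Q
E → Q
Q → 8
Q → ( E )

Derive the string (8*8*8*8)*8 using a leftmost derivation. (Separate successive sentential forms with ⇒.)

E⇒E*Q⇒Q*Q⇒(E)*Q⇒(E*Q)*Q⇒(E*Q*Q)*Q⇒(E*Q*Q*Q)*Q⇒(Q*Q*Q*Q)*Q⇒(8*Q*Q*Q)*Q⇒(8*8*Q*Q)*Q⇒(8*8*8*Q)*Q⇒(8*8*8*8)*Q⇒(8*8*8*8)*8

E ⇒ E*Q   [E → E * Q]
E*Q ⇒ Q*Q   [E → Q]
Q*Q ⇒ (E)*Q   [Q → ( E )]
(E)*Q ⇒ (E*Q)*Q   [E → E * Q]
(E*Q)*Q ⇒ (E*Q*Q)*Q   [E → E * Q]
(E*Q*Q)*Q ⇒ (E*Q*Q*Q)*Q   [E → E * Q]
(E*Q*Q*Q)*Q ⇒ (Q*Q*Q*Q)*Q   [E → Q]
(Q*Q*Q*Q)*Q ⇒ (8*Q*Q*Q)*Q   [Q → 8]
(8*Q*Q*Q)*Q ⇒ (8*8*Q*Q)*Q   [Q → 8]
(8*8*Q*Q)*Q ⇒ (8*8*8*Q)*Q   [Q → 8]
(8*8*8*Q)*Q ⇒ (8*8*8*8)*Q   [Q → 8]
(8*8*8*8)*Q ⇒ (8*8*8*8)*8   [Q → 8]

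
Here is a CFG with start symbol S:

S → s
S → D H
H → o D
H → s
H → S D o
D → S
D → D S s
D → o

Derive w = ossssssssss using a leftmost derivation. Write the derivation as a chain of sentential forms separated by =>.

S => DH => DSsH => DSsSsH => SSsSsH => DHSsSsH => DSsHSsSsH => DSsSsHSsSsH => oSsSsHSsSsH => ossSsHSsSsH => ossssHSsSsH => osssssSsSsH => osssssssSsH => osssssssssH => ossssssssss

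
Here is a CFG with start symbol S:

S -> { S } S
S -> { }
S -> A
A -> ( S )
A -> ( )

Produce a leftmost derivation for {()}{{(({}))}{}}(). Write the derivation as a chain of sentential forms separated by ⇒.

S ⇒ {S}S ⇒ {A}S ⇒ {()}S ⇒ {()}{S}S ⇒ {()}{{S}S}S ⇒ {()}{{A}S}S ⇒ {()}{{(S)}S}S ⇒ {()}{{(A)}S}S ⇒ {()}{{((S))}S}S ⇒ {()}{{(({}))}S}S ⇒ {()}{{(({}))}{}}S ⇒ {()}{{(({}))}{}}A ⇒ {()}{{(({}))}{}}()

S ⇒ {S}S   [S -> { S } S]
{S}S ⇒ {A}S   [S -> A]
{A}S ⇒ {()}S   [A -> ( )]
{()}S ⇒ {()}{S}S   [S -> { S } S]
{()}{S}S ⇒ {()}{{S}S}S   [S -> { S } S]
{()}{{S}S}S ⇒ {()}{{A}S}S   [S -> A]
{()}{{A}S}S ⇒ {()}{{(S)}S}S   [A -> ( S )]
{()}{{(S)}S}S ⇒ {()}{{(A)}S}S   [S -> A]
{()}{{(A)}S}S ⇒ {()}{{((S))}S}S   [A -> ( S )]
{()}{{((S))}S}S ⇒ {()}{{(({}))}S}S   [S -> { }]
{()}{{(({}))}S}S ⇒ {()}{{(({}))}{}}S   [S -> { }]
{()}{{(({}))}{}}S ⇒ {()}{{(({}))}{}}A   [S -> A]
{()}{{(({}))}{}}A ⇒ {()}{{(({}))}{}}()   [A -> ( )]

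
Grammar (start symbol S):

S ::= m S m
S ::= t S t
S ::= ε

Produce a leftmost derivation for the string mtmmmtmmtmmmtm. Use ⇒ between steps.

S ⇒ mSm   [S ::= m S m]
mSm ⇒ mtStm   [S ::= t S t]
mtStm ⇒ mtmSmtm   [S ::= m S m]
mtmSmtm ⇒ mtmmSmmtm   [S ::= m S m]
mtmmSmmtm ⇒ mtmmmSmmmtm   [S ::= m S m]
mtmmmSmmmtm ⇒ mtmmmtStmmmtm   [S ::= t S t]
mtmmmtStmmmtm ⇒ mtmmmtmSmtmmmtm   [S ::= m S m]
mtmmmtmSmtmmmtm ⇒ mtmmmtmmtmmmtm   [S ::= ε]

S⇒mSm⇒mtStm⇒mtmSmtm⇒mtmmSmmtm⇒mtmmmSmmmtm⇒mtmmmtStmmmtm⇒mtmmmtmSmtmmmtm⇒mtmmmtmmtmmmtm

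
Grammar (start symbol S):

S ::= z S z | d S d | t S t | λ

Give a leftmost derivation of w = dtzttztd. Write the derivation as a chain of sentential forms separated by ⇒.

S ⇒ dSd   [S ::= d S d]
dSd ⇒ dtStd   [S ::= t S t]
dtStd ⇒ dtzSztd   [S ::= z S z]
dtzSztd ⇒ dtztStztd   [S ::= t S t]
dtztStztd ⇒ dtzttztd   [S ::= λ]

S ⇒ dSd ⇒ dtStd ⇒ dtzSztd ⇒ dtztStztd ⇒ dtzttztd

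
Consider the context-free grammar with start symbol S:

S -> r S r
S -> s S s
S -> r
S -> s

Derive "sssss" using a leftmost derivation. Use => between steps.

S => sSs => ssSss => sssss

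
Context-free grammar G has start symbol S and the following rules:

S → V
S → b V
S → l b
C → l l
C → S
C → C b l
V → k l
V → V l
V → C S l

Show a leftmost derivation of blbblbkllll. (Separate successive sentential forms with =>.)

S=>bV=>bVl=>bCSll=>bCblSll=>bSblSll=>blbblSll=>blbblbVll=>blbblbVlll=>blbblbkllll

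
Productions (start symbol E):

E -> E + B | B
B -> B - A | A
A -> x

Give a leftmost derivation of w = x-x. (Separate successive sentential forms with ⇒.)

E ⇒ B   [E -> B]
B ⇒ B-A   [B -> B - A]
B-A ⇒ A-A   [B -> A]
A-A ⇒ x-A   [A -> x]
x-A ⇒ x-x   [A -> x]

E ⇒ B ⇒ B-A ⇒ A-A ⇒ x-A ⇒ x-x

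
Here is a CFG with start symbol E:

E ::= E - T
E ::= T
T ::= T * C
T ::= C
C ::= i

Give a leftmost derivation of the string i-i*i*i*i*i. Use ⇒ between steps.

E ⇒ E-T   [E ::= E - T]
E-T ⇒ T-T   [E ::= T]
T-T ⇒ C-T   [T ::= C]
C-T ⇒ i-T   [C ::= i]
i-T ⇒ i-T*C   [T ::= T * C]
i-T*C ⇒ i-T*C*C   [T ::= T * C]
i-T*C*C ⇒ i-T*C*C*C   [T ::= T * C]
i-T*C*C*C ⇒ i-T*C*C*C*C   [T ::= T * C]
i-T*C*C*C*C ⇒ i-C*C*C*C*C   [T ::= C]
i-C*C*C*C*C ⇒ i-i*C*C*C*C   [C ::= i]
i-i*C*C*C*C ⇒ i-i*i*C*C*C   [C ::= i]
i-i*i*C*C*C ⇒ i-i*i*i*C*C   [C ::= i]
i-i*i*i*C*C ⇒ i-i*i*i*i*C   [C ::= i]
i-i*i*i*i*C ⇒ i-i*i*i*i*i   [C ::= i]

E ⇒ E-T ⇒ T-T ⇒ C-T ⇒ i-T ⇒ i-T*C ⇒ i-T*C*C ⇒ i-T*C*C*C ⇒ i-T*C*C*C*C ⇒ i-C*C*C*C*C ⇒ i-i*C*C*C*C ⇒ i-i*i*C*C*C ⇒ i-i*i*i*C*C ⇒ i-i*i*i*i*C ⇒ i-i*i*i*i*i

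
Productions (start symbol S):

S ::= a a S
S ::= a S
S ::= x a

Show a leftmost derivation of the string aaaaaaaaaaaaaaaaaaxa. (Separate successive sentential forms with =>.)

S => aS => aaaS => aaaaaS => aaaaaaaS => aaaaaaaaS => aaaaaaaaaS => aaaaaaaaaaaS => aaaaaaaaaaaaaS => aaaaaaaaaaaaaaS => aaaaaaaaaaaaaaaaS => aaaaaaaaaaaaaaaaaaS => aaaaaaaaaaaaaaaaaaxa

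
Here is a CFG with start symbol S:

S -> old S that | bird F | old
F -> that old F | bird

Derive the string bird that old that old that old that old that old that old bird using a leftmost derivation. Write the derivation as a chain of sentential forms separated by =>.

S => bird F => bird that old F => bird that old that old F => bird that old that old that old F => bird that old that old that old that old F => bird that old that old that old that old that old F => bird that old that old that old that old that old that old F => bird that old that old that old that old that old that old bird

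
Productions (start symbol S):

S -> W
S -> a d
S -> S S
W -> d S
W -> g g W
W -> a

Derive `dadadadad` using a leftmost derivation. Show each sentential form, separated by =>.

S=>W=>dS=>dSS=>dSSS=>dadSS=>dadSSS=>dadadSS=>dadadadS=>dadadadad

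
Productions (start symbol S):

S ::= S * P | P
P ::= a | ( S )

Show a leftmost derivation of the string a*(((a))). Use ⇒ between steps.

S ⇒ S*P ⇒ P*P ⇒ a*P ⇒ a*(S) ⇒ a*(P) ⇒ a*((S)) ⇒ a*((P)) ⇒ a*(((S))) ⇒ a*(((P))) ⇒ a*(((a)))

S ⇒ S*P   [S ::= S * P]
S*P ⇒ P*P   [S ::= P]
P*P ⇒ a*P   [P ::= a]
a*P ⇒ a*(S)   [P ::= ( S )]
a*(S) ⇒ a*(P)   [S ::= P]
a*(P) ⇒ a*((S))   [P ::= ( S )]
a*((S)) ⇒ a*((P))   [S ::= P]
a*((P)) ⇒ a*(((S)))   [P ::= ( S )]
a*(((S))) ⇒ a*(((P)))   [S ::= P]
a*(((P))) ⇒ a*(((a)))   [P ::= a]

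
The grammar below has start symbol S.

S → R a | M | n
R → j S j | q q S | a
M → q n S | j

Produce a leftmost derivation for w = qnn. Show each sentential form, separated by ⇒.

S⇒M⇒qnS⇒qnn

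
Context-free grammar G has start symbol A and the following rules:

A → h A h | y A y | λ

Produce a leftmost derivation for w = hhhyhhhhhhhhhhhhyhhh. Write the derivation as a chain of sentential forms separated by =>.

A => hAh => hhAhh => hhhAhhh => hhhyAyhhh => hhhyhAhyhhh => hhhyhhAhhyhhh => hhhyhhhAhhhyhhh => hhhyhhhhAhhhhyhhh => hhhyhhhhhAhhhhhyhhh => hhhyhhhhhhAhhhhhhyhhh => hhhyhhhhhhhhhhhhyhhh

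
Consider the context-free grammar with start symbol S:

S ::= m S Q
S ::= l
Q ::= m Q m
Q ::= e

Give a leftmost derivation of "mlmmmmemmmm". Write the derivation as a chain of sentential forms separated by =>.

S => mSQ   [S ::= m S Q]
mSQ => mlQ   [S ::= l]
mlQ => mlmQm   [Q ::= m Q m]
mlmQm => mlmmQmm   [Q ::= m Q m]
mlmmQmm => mlmmmQmmm   [Q ::= m Q m]
mlmmmQmmm => mlmmmmQmmmm   [Q ::= m Q m]
mlmmmmQmmmm => mlmmmmemmmm   [Q ::= e]

S => mSQ => mlQ => mlmQm => mlmmQmm => mlmmmQmmm => mlmmmmQmmmm => mlmmmmemmmm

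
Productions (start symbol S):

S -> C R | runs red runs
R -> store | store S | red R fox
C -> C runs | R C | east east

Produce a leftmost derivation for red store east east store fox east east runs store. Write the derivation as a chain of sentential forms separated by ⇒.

S ⇒ C R   [S -> C R]
C R ⇒ C runs R   [C -> C runs]
C runs R ⇒ R C runs R   [C -> R C]
R C runs R ⇒ red R fox C runs R   [R -> red R fox]
red R fox C runs R ⇒ red store S fox C runs R   [R -> store S]
red store S fox C runs R ⇒ red store C R fox C runs R   [S -> C R]
red store C R fox C runs R ⇒ red store east east R fox C runs R   [C -> east east]
red store east east R fox C runs R ⇒ red store east east store fox C runs R   [R -> store]
red store east east store fox C runs R ⇒ red store east east store fox east east runs R   [C -> east east]
red store east east store fox east east runs R ⇒ red store east east store fox east east runs store   [R -> store]

S ⇒ C R ⇒ C runs R ⇒ R C runs R ⇒ red R fox C runs R ⇒ red store S fox C runs R ⇒ red store C R fox C runs R ⇒ red store east east R fox C runs R ⇒ red store east east store fox C runs R ⇒ red store east east store fox east east runs R ⇒ red store east east store fox east east runs store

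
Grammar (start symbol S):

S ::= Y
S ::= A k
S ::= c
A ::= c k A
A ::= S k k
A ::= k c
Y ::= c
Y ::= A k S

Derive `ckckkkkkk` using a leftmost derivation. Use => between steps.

S => Ak   [S ::= A k]
Ak => ckAk   [A ::= c k A]
ckAk => ckSkkk   [A ::= S k k]
ckSkkk => ckAkkkk   [S ::= A k]
ckAkkkk => ckSkkkkkk   [A ::= S k k]
ckSkkkkkk => ckckkkkkk   [S ::= c]

S => Ak => ckAk => ckSkkk => ckAkkkk => ckSkkkkkk => ckckkkkkk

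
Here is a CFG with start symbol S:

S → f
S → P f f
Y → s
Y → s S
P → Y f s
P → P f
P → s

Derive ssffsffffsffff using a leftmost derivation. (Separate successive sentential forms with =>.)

S => Pff   [S → P f f]
Pff => Pfff   [P → P f]
Pfff => Pffff   [P → P f]
Pffff => Yfsffff   [P → Y f s]
Yfsffff => sSfsffff   [Y → s S]
sSfsffff => sPfffsffff   [S → P f f]
sPfffsffff => sPffffsffff   [P → P f]
sPffffsffff => sYfsffffsffff   [P → Y f s]
sYfsffffsffff => ssSfsffffsffff   [Y → s S]
ssSfsffffsffff => ssffsffffsffff   [S → f]

S=>Pff=>Pfff=>Pffff=>Yfsffff=>sSfsffff=>sPfffsffff=>sPffffsffff=>sYfsffffsffff=>ssSfsffffsffff=>ssffsffffsffff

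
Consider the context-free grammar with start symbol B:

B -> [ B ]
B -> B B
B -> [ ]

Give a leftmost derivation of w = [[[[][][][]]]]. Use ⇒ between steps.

B ⇒ [B]   [B -> [ B ]]
[B] ⇒ [[B]]   [B -> [ B ]]
[[B]] ⇒ [[[B]]]   [B -> [ B ]]
[[[B]]] ⇒ [[[BB]]]   [B -> B B]
[[[BB]]] ⇒ [[[BBB]]]   [B -> B B]
[[[BBB]]] ⇒ [[[BBBB]]]   [B -> B B]
[[[BBBB]]] ⇒ [[[[]BBB]]]   [B -> [ ]]
[[[[]BBB]]] ⇒ [[[[][]BB]]]   [B -> [ ]]
[[[[][]BB]]] ⇒ [[[[][][]B]]]   [B -> [ ]]
[[[[][][]B]]] ⇒ [[[[][][][]]]]   [B -> [ ]]

B ⇒ [B] ⇒ [[B]] ⇒ [[[B]]] ⇒ [[[BB]]] ⇒ [[[BBB]]] ⇒ [[[BBBB]]] ⇒ [[[[]BBB]]] ⇒ [[[[][]BB]]] ⇒ [[[[][][]B]]] ⇒ [[[[][][][]]]]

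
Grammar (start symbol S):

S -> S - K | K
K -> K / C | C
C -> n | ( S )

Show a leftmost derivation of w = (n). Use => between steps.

S => K   [S -> K]
K => C   [K -> C]
C => (S)   [C -> ( S )]
(S) => (K)   [S -> K]
(K) => (C)   [K -> C]
(C) => (n)   [C -> n]

S => K => C => (S) => (K) => (C) => (n)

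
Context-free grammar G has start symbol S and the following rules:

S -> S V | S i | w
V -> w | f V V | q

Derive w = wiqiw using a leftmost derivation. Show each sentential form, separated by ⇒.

S ⇒ SV ⇒ SiV ⇒ SViV ⇒ SiViV ⇒ wiViV ⇒ wiqiV ⇒ wiqiw

S ⇒ SV   [S -> S V]
SV ⇒ SiV   [S -> S i]
SiV ⇒ SViV   [S -> S V]
SViV ⇒ SiViV   [S -> S i]
SiViV ⇒ wiViV   [S -> w]
wiViV ⇒ wiqiV   [V -> q]
wiqiV ⇒ wiqiw   [V -> w]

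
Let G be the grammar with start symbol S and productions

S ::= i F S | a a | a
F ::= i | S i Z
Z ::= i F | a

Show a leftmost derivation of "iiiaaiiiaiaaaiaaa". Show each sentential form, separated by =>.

S => iFS => iSiZS => iiFSiZS => iiSiZSiZS => iiiFSiZSiZS => iiiSiZSiZSiZS => iiiaaiZSiZSiZS => iiiaaiiFSiZSiZS => iiiaaiiiSiZSiZS => iiiaaiiiaiZSiZS => iiiaaiiiaiaSiZS => iiiaaiiiaiaaaiZS => iiiaaiiiaiaaaiaS => iiiaaiiiaiaaaiaaa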